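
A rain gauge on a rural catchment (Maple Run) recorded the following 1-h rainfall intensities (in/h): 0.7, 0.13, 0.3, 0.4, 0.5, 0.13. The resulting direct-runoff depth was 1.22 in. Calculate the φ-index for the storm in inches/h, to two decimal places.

φ ≈ 0.17 in/h

Only the 4 blocks with intensity above φ contribute runoff: 0.7, 0.3, 0.4, 0.5 in/h.
Σ(I−φ)·Δt = d  ⇒  (0.7+0.3+0.4+0.5 − 4φ)·1 = 1.22
φ = (1.900 − 1.22/1) / 4 = 0.17 in/h.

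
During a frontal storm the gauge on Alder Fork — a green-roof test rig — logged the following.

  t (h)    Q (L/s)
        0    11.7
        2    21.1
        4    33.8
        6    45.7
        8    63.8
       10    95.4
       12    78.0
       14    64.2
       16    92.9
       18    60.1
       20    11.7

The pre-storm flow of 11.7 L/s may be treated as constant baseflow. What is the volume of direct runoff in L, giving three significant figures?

V ≈ 3.24 × 10^6 L

Direct-runoff ordinates (Q − Q_b): 0.0, 9.4, 22.1, 34.0, 52.1, 83.7, 66.3, 52.5, 81.2, 48.4, 0.0 L/s.
ΣQ_DR = 449.7 L/s.
With Δt = 2 h = 7200 s, V = ΣQ_DR · Δt = 449.7 × 7200 = 3.24 × 10^6 L.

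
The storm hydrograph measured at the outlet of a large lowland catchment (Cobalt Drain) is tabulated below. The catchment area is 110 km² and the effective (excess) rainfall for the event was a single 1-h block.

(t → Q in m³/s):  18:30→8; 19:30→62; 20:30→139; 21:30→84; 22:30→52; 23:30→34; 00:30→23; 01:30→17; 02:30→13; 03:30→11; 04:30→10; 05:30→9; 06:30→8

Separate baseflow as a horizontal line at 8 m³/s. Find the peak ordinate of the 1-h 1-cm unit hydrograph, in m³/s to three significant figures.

U_p ≈ 109 m³/s

Direct runoff: 0.0, 54.0, 131.0, 76.0, 44.0, 26.0, 15.0, 9.0, 5.0, 3.0, 2.0, 1.0, 0.0 m³/s; ΣQ_DR = 366.0 m³/s, peak = 131.0 m³/s.
Runoff depth d = ΣQ_DR·Δt / A = 366.0 × 3600 / (110 km²) = 11.98 mm.
The 1-cm UH is the DRH scaled by (10 mm)/d, so U_p = 131.0 × 10/11.98 = 109 m³/s.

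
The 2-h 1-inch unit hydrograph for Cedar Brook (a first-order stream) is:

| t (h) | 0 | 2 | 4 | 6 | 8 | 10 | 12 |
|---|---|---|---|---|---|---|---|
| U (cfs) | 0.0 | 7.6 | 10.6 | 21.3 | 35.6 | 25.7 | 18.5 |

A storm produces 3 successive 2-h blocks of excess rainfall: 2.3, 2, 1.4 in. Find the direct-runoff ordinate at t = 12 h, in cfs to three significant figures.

Q ≈ 144 cfs

By discrete convolution, Q_j = Σ (P_i / 1 in) · U_{j−i}.
At t = 12 h (j=6): Q = (2.3/1)·18.5 + (2/1)·25.7 + (1.4/1)·35.6 = 144 cfs.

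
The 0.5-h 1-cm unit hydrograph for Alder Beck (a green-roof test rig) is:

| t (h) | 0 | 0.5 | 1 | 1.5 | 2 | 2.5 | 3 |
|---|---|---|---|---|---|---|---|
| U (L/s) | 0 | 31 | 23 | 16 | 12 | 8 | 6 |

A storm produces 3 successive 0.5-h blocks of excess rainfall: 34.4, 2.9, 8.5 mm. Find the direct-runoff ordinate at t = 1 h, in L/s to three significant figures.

Q ≈ 88.1 L/s

By discrete convolution, Q_j = Σ (P_i / 10 mm) · U_{j−i}.
At t = 1 h (j=2): Q = (34.4/10)·23 + (2.9/10)·31 + (8.5/10)·0 = 88.1 L/s.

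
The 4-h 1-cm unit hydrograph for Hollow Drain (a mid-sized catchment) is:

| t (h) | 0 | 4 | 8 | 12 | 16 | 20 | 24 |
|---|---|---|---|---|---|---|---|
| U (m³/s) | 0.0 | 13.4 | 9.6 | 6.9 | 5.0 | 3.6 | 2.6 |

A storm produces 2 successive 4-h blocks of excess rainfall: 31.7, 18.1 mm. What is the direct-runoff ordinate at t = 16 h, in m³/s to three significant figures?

By discrete convolution, Q_j = Σ (P_i / 10 mm) · U_{j−i}.
At t = 16 h (j=4): Q = (31.7/10)·5.0 + (18.1/10)·6.9 = 28.3 m³/s.

Q ≈ 28.3 m³/s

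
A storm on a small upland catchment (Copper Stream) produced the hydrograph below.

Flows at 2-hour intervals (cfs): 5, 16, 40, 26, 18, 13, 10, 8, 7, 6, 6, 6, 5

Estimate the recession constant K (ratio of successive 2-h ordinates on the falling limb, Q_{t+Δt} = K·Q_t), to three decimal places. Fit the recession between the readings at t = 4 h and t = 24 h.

K ≈ 0.812

Using the recession-limb readings at t = 4 h and t = 24 h: Q falls from 40 to 5 cfs over 10 intervals.
K = (Q₂/Q₁)^(1/10) = (5/40)^(1/10) = 0.812.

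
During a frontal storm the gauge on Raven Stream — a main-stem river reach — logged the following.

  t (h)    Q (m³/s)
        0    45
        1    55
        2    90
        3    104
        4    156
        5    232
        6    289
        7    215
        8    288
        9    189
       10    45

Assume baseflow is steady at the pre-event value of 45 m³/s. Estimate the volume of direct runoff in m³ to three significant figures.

V ≈ 4.37 × 10^6 m³

Direct-runoff ordinates (Q − Q_b): 0.0, 10.0, 45.0, 59.0, 111.0, 187.0, 244.0, 170.0, 243.0, 144.0, 0.0 m³/s.
ΣQ_DR = 1213 m³/s.
With Δt = 1 h = 3600 s, V = ΣQ_DR · Δt = 1213 × 3600 = 4.37 × 10^6 m³.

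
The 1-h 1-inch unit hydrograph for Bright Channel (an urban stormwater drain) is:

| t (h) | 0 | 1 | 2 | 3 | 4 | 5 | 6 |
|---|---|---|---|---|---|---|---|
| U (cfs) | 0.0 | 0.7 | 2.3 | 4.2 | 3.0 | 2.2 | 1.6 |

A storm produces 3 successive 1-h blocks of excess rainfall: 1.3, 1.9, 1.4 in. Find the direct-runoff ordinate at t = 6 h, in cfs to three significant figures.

Q ≈ 10.5 cfs

By discrete convolution, Q_j = Σ (P_i / 1 in) · U_{j−i}.
At t = 6 h (j=6): Q = (1.3/1)·1.6 + (1.9/1)·2.2 + (1.4/1)·3.0 = 10.5 cfs.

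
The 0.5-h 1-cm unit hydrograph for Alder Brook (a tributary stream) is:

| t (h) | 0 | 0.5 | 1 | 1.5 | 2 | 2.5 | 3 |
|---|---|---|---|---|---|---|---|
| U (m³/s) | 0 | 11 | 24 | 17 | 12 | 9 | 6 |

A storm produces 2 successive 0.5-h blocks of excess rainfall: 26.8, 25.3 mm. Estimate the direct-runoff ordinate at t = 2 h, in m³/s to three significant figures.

By discrete convolution, Q_j = Σ (P_i / 10 mm) · U_{j−i}.
At t = 2 h (j=4): Q = (26.8/10)·12 + (25.3/10)·17 = 75.2 m³/s.

Q ≈ 75.2 m³/s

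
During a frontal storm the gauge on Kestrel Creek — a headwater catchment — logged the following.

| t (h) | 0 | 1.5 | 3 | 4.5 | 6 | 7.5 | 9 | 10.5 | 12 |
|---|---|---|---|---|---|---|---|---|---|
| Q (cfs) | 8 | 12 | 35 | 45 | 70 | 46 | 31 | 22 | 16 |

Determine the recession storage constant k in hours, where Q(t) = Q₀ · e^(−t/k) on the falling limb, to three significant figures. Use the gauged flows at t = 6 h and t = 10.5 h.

k ≈ 3.89 h

On the falling limb, Q drops from 70 to 22 cfs between t = 6 h and t = 10.5 h (Δt = 4.5 h).
k = −Δt / ln(Q₂/Q₁) = −4.5 / ln(22/70) = 3.89 h.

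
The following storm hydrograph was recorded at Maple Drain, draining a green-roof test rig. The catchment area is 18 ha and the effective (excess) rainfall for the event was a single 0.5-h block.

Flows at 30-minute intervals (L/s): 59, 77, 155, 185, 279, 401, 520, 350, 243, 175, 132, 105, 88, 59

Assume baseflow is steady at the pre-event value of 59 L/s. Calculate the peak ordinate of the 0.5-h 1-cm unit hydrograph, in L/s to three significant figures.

Direct runoff: 0.0, 18.0, 96.0, 126.0, 220.0, 342.0, 461.0, 291.0, 184.0, 116.0, 73.0, 46.0, 29.0, 0.0 L/s; ΣQ_DR = 2002 L/s, peak = 461.0 L/s.
Runoff depth d = ΣQ_DR·Δt / A = 2002 × 1800 / (18 ha) = 20.02 mm.
The 1-cm UH is the DRH scaled by (10 mm)/d, so U_p = 461.0 × 10/20.02 = 230 L/s.

U_p ≈ 230 L/s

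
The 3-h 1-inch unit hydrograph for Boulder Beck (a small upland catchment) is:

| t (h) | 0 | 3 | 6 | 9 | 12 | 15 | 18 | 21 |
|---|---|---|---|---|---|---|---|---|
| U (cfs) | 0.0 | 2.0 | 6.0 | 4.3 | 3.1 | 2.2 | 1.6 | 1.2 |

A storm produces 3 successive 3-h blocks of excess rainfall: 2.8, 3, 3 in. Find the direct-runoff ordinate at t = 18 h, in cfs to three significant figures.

By discrete convolution, Q_j = Σ (P_i / 1 in) · U_{j−i}.
At t = 18 h (j=6): Q = (2.8/1)·1.6 + (3/1)·2.2 + (3/1)·3.1 = 20.4 cfs.

Q ≈ 20.4 cfs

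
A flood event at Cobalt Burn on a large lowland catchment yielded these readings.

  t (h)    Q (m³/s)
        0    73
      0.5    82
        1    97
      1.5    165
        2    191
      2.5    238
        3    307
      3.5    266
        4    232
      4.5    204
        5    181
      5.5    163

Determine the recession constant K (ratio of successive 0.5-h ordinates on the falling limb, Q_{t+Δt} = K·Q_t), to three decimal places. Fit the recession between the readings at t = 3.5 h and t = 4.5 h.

Using the recession-limb readings at t = 3.5 h and t = 4.5 h: Q falls from 266 to 204 m³/s over 2 intervals.
K = (Q₂/Q₁)^(1/2) = (204/266)^(1/2) = 0.876.

K ≈ 0.876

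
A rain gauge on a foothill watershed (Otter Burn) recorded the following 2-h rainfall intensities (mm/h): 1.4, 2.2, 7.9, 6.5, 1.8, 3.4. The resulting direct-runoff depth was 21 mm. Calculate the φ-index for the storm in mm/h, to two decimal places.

φ ≈ 2.43 mm/h

Only the 3 blocks with intensity above φ contribute runoff: 7.9, 6.5, 3.4 mm/h.
Σ(I−φ)·Δt = d  ⇒  (7.9+6.5+3.4 − 3φ)·2 = 21
φ = (17.80 − 21/2) / 3 = 2.43 mm/h.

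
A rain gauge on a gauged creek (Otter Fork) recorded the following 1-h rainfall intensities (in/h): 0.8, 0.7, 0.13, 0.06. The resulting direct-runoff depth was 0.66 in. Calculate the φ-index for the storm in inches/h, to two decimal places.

φ ≈ 0.42 in/h

Only the 2 blocks with intensity above φ contribute runoff: 0.8, 0.7 in/h.
Σ(I−φ)·Δt = d  ⇒  (0.8+0.7 − 2φ)·1 = 0.66
φ = (1.500 − 0.66/1) / 2 = 0.42 in/h.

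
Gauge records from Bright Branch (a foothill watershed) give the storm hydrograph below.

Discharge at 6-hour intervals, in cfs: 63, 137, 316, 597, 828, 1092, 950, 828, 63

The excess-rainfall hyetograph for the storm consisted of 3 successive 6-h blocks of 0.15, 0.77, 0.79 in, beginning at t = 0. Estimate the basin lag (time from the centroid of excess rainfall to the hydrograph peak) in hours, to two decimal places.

Centroid of excess rainfall: t_c = Σ P_i·t̄_i / ΣP_i = 11.2456 h (block centres at 3, 9, 15 h).
Hydrograph peak occurs at t = 30 h, so basin lag t_L = 30 − 11.2456 = 18.75 h.

t_L ≈ 18.75 h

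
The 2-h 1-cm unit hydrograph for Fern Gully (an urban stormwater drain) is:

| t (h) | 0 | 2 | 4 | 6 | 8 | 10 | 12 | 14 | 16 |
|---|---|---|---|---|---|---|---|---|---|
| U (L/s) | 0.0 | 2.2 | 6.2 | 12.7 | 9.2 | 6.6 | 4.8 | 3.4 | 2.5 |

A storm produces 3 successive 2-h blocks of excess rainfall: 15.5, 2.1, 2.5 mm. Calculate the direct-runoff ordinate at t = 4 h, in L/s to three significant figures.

By discrete convolution, Q_j = Σ (P_i / 10 mm) · U_{j−i}.
At t = 4 h (j=2): Q = (15.5/10)·6.2 + (2.1/10)·2.2 + (2.5/10)·0.0 = 10.1 L/s.

Q ≈ 10.1 L/s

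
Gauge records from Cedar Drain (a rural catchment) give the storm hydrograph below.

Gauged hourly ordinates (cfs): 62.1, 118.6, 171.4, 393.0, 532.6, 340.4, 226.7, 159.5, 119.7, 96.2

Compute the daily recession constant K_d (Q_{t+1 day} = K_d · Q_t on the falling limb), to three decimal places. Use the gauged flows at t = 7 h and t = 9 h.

Between t = 7 h and t = 9 h the flow falls from 159.5 to 96.2 cfs over 2×1 h = 2 h.
Per-interval ratio K = (96.2/159.5)^(1/2) = 0.7766; K_d = K^(24/1) = 0.002.

K_d ≈ 0.002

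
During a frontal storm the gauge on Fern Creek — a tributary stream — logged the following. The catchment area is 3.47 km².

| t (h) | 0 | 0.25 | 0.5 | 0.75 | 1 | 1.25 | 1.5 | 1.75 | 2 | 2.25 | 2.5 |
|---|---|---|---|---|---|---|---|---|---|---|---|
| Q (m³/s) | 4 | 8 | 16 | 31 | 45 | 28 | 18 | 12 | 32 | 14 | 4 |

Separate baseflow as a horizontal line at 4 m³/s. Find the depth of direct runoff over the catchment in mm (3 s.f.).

d ≈ 43.6 mm

Direct runoff: 0.0, 4.0, 12.0, 27.0, 41.0, 24.0, 14.0, 8.0, 28.0, 10.0, 0.0 m³/s; ΣQ_DR = 168.0 m³/s.
V = ΣQ_DR · Δt = 168.0 × 900 s = 1.512 × 10^5 m³.
Over A = 3.47 km², depth = V / A = 43.6 mm.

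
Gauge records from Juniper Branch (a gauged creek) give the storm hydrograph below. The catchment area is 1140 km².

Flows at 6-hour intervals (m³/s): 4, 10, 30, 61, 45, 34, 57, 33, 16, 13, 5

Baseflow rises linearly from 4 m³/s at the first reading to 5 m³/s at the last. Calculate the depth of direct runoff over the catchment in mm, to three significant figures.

Direct runoff: 0.00, 5.90, 25.80, 56.70, 40.60, 29.50, 52.40, 28.30, 11.20, 8.10, 0.00 m³/s; ΣQ_DR = 258.5 m³/s.
V = ΣQ_DR · Δt = 258.5 × 21600 s = 5.584 × 10^6 m³.
Over A = 1140 km², depth = V / A = 4.90 mm.

d ≈ 4.90 mm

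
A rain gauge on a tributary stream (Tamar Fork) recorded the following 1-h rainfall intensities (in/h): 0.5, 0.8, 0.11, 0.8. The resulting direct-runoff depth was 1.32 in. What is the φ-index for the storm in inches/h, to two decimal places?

Only the 3 blocks with intensity above φ contribute runoff: 0.5, 0.8, 0.8 in/h.
Σ(I−φ)·Δt = d  ⇒  (0.5+0.8+0.8 − 3φ)·1 = 1.32
φ = (2.100 − 1.32/1) / 3 = 0.26 in/h.

φ ≈ 0.26 in/h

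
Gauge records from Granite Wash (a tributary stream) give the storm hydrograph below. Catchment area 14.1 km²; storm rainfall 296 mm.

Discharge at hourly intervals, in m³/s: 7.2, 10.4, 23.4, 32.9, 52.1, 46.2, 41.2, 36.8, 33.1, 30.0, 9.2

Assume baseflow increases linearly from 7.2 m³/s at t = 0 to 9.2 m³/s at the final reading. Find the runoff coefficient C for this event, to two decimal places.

C ≈ 0.20

ΣQ_DR = 232.3 m³/s; V = ΣQ_DR·Δt = 8.363 × 10^5 m³.
Runoff depth d = V / A = 59.31 mm.
C = d / P = 59.31 / 296 = 0.20.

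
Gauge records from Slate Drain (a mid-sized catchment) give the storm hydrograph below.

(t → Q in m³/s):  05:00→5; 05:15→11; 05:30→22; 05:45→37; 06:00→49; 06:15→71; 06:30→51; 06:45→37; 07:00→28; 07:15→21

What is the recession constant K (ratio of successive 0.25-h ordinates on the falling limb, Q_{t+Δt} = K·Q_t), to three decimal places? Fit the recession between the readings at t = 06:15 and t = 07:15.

Using the recession-limb readings at t = 06:15 and t = 07:15: Q falls from 71 to 21 m³/s over 4 intervals.
K = (Q₂/Q₁)^(1/4) = (21/71)^(1/4) = 0.737.

K ≈ 0.737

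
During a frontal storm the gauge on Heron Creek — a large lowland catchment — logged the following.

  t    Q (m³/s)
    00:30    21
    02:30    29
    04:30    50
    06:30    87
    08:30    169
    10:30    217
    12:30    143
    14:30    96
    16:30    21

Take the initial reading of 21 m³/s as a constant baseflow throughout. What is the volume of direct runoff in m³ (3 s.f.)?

Direct-runoff ordinates (Q − Q_b): 0.0, 8.0, 29.0, 66.0, 148.0, 196.0, 122.0, 75.0, 0.0 m³/s.
ΣQ_DR = 644.0 m³/s.
With Δt = 2 h = 7200 s, V = ΣQ_DR · Δt = 644.0 × 7200 = 4.64 × 10^6 m³.

V ≈ 4.64 × 10^6 m³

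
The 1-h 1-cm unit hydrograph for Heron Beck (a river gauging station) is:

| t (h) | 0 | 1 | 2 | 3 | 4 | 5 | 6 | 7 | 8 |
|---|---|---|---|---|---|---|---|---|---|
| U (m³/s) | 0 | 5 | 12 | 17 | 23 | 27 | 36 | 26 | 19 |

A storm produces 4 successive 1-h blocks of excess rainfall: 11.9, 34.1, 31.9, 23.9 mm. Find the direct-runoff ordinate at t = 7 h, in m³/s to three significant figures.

By discrete convolution, Q_j = Σ (P_i / 10 mm) · U_{j−i}.
At t = 7 h (j=7): Q = (11.9/10)·26 + (34.1/10)·36 + (31.9/10)·27 + (23.9/10)·23 = 295 m³/s.

Q ≈ 295 m³/s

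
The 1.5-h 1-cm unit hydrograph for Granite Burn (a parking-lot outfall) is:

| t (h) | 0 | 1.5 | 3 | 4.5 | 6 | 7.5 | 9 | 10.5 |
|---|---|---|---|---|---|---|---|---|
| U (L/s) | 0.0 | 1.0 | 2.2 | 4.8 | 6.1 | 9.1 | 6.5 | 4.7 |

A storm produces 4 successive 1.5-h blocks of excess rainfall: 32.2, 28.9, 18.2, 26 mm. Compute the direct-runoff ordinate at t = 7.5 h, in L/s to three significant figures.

By discrete convolution, Q_j = Σ (P_i / 10 mm) · U_{j−i}.
At t = 7.5 h (j=5): Q = (32.2/10)·9.1 + (28.9/10)·6.1 + (18.2/10)·4.8 + (26/10)·2.2 = 61.4 L/s.

Q ≈ 61.4 L/s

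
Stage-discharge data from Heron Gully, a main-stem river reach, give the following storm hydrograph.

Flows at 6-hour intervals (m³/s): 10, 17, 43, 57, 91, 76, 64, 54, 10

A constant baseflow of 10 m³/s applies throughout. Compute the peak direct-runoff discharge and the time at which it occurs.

Q_p = 81.0 m³/s at t = 24 h

Subtracting baseflow gives direct-runoff ordinates: 0.0, 7.0, 33.0, 47.0, 81.0, 66.0, 54.0, 44.0, 0.0 m³/s.
The maximum is 81.0 m³/s, occurring at the reading for t = 24 h.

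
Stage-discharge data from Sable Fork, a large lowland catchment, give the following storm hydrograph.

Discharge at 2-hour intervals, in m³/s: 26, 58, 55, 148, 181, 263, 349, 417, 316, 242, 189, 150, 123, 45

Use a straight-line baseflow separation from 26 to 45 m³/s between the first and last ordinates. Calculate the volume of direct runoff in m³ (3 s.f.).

V ≈ 1.49 × 10^7 m³

Direct-runoff ordinates (Q − Q_b): 0.00, 30.54, 26.08, 117.62, 149.15, 229.69, 314.23, 380.77, 278.31, 202.85, 148.38, 107.92, 79.46, 0.00 m³/s.
ΣQ_DR = 2065 m³/s.
With Δt = 2 h = 7200 s, V = ΣQ_DR · Δt = 2065 × 7200 = 1.49 × 10^7 m³.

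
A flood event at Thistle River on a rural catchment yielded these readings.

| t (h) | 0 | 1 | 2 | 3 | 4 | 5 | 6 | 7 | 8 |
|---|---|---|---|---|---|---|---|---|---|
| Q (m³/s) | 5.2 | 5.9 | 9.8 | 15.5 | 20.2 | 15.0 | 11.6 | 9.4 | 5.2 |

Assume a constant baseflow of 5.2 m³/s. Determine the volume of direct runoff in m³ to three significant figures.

Direct-runoff ordinates (Q − Q_b): 0.0, 0.7, 4.6, 10.3, 15.0, 9.8, 6.4, 4.2, 0.0 m³/s.
ΣQ_DR = 51.00 m³/s.
With Δt = 1 h = 3600 s, V = ΣQ_DR · Δt = 51.00 × 3600 = 1.84 × 10^5 m³.

V ≈ 1.84 × 10^5 m³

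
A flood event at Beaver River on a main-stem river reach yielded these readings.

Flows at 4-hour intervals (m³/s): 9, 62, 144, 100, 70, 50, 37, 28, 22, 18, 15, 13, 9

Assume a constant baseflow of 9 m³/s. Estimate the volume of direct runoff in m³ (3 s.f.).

Direct-runoff ordinates (Q − Q_b): 0.0, 53.0, 135.0, 91.0, 61.0, 41.0, 28.0, 19.0, 13.0, 9.0, 6.0, 4.0, 0.0 m³/s.
ΣQ_DR = 460.0 m³/s.
With Δt = 4 h = 14400 s, V = ΣQ_DR · Δt = 460.0 × 14400 = 6.62 × 10^6 m³.

V ≈ 6.62 × 10^6 m³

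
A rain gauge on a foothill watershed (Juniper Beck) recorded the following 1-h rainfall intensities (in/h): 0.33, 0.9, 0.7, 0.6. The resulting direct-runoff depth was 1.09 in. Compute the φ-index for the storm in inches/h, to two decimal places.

Only the 3 blocks with intensity above φ contribute runoff: 0.9, 0.7, 0.6 in/h.
Σ(I−φ)·Δt = d  ⇒  (0.9+0.7+0.6 − 3φ)·1 = 1.09
φ = (2.200 − 1.09/1) / 3 = 0.37 in/h.

φ ≈ 0.37 in/h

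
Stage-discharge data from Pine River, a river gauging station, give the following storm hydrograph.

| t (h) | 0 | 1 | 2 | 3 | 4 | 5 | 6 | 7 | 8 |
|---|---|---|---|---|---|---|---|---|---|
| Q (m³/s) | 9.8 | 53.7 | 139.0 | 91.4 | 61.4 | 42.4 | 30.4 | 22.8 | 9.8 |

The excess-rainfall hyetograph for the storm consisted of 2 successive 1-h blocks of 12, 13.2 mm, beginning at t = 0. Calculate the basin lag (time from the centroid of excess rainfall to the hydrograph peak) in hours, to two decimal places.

t_L ≈ 0.98 h

Centroid of excess rainfall: t_c = Σ P_i·t̄_i / ΣP_i = 1.0238 h (block centres at 0.5, 1.5 h).
Hydrograph peak occurs at t = 2 h, so basin lag t_L = 2 − 1.0238 = 0.98 h.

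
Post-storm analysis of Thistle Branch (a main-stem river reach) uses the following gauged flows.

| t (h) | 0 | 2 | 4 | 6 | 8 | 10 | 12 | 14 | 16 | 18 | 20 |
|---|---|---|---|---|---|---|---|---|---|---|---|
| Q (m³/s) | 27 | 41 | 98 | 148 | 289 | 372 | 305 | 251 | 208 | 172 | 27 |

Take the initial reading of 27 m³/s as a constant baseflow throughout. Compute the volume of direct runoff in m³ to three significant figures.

Direct-runoff ordinates (Q − Q_b): 0.0, 14.0, 71.0, 121.0, 262.0, 345.0, 278.0, 224.0, 181.0, 145.0, 0.0 m³/s.
ΣQ_DR = 1641 m³/s.
With Δt = 2 h = 7200 s, V = ΣQ_DR · Δt = 1641 × 7200 = 1.18 × 10^7 m³.

V ≈ 1.18 × 10^7 m³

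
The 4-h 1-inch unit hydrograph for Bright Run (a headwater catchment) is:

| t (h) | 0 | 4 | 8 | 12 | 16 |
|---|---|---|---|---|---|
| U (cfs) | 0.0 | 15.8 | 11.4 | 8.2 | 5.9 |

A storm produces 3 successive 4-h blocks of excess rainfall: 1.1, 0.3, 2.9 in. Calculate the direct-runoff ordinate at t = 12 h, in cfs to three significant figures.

By discrete convolution, Q_j = Σ (P_i / 1 in) · U_{j−i}.
At t = 12 h (j=3): Q = (1.1/1)·8.2 + (0.3/1)·11.4 + (2.9/1)·15.8 = 58.3 cfs.

Q ≈ 58.3 cfs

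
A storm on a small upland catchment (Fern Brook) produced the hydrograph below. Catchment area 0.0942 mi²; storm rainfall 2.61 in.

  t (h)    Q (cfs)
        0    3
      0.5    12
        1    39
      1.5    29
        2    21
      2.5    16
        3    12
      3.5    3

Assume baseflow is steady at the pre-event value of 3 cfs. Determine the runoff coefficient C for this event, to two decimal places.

C ≈ 0.35

ΣQ_DR = 111.0 cfs; V = ΣQ_DR·Δt = 1.998 × 10^5 ft³.
Runoff depth d = V / A = 0.9130 in.
C = d / P = 0.9130 / 2.61 = 0.35.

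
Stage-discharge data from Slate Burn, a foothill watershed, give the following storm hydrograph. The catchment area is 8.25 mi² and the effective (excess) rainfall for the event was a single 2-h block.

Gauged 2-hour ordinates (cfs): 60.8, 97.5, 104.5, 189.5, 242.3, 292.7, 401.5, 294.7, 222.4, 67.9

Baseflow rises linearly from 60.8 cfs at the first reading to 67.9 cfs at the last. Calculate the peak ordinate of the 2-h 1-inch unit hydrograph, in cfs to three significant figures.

Direct runoff: 0.00, 35.91, 42.12, 126.33, 178.34, 227.96, 335.97, 228.38, 155.29, 0.00 cfs; ΣQ_DR = 1330 cfs, peak = 335.97 cfs.
Runoff depth d = ΣQ_DR·Δt / A = 1330 × 7200 / (8.25 mi²) = 0.4997 in.
The 1-inch UH is the DRH scaled by (1 in)/d, so U_p = 335.97 × 1/0.4997 = 672 cfs.

U_p ≈ 672 cfs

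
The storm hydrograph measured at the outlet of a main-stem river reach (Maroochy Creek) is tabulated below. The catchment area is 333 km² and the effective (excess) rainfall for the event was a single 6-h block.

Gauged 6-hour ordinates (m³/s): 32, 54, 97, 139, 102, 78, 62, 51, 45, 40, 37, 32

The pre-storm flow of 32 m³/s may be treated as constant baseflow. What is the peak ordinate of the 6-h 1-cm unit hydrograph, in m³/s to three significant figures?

Direct runoff: 0.0, 22.0, 65.0, 107.0, 70.0, 46.0, 30.0, 19.0, 13.0, 8.0, 5.0, 0.0 m³/s; ΣQ_DR = 385.0 m³/s, peak = 107.0 m³/s.
Runoff depth d = ΣQ_DR·Δt / A = 385.0 × 21600 / (333 km²) = 24.97 mm.
The 1-cm UH is the DRH scaled by (10 mm)/d, so U_p = 107.0 × 10/24.97 = 42.8 m³/s.

U_p ≈ 42.8 m³/s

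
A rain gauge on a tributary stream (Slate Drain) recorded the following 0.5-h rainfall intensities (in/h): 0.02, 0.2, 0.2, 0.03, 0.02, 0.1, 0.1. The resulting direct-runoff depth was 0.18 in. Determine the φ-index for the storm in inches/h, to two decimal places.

φ ≈ 0.06 in/h

Only the 4 blocks with intensity above φ contribute runoff: 0.2, 0.2, 0.1, 0.1 in/h.
Σ(I−φ)·Δt = d  ⇒  (0.2+0.2+0.1+0.1 − 4φ)·0.5 = 0.18
φ = (0.6000 − 0.18/0.5) / 4 = 0.06 in/h.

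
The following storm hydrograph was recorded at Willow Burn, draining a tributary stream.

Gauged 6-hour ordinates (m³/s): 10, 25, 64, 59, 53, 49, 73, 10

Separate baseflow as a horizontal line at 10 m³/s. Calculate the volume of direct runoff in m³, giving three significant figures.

V ≈ 5.68 × 10^6 m³

Direct-runoff ordinates (Q − Q_b): 0.0, 15.0, 54.0, 49.0, 43.0, 39.0, 63.0, 0.0 m³/s.
ΣQ_DR = 263.0 m³/s.
With Δt = 6 h = 21600 s, V = ΣQ_DR · Δt = 263.0 × 21600 = 5.68 × 10^6 m³.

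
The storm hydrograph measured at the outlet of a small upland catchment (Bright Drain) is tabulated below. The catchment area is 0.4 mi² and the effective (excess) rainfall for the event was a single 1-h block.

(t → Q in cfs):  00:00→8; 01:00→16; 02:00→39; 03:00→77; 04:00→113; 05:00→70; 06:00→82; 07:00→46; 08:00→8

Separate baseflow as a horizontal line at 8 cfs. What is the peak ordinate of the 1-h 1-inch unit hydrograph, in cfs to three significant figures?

Direct runoff: 0.0, 8.0, 31.0, 69.0, 105.0, 62.0, 74.0, 38.0, 0.0 cfs; ΣQ_DR = 387.0 cfs, peak = 105.0 cfs.
Runoff depth d = ΣQ_DR·Δt / A = 387.0 × 3600 / (0.4 mi²) = 1.499 in.
The 1-inch UH is the DRH scaled by (1 in)/d, so U_p = 105.0 × 1/1.499 = 70.0 cfs.

U_p ≈ 70.0 cfs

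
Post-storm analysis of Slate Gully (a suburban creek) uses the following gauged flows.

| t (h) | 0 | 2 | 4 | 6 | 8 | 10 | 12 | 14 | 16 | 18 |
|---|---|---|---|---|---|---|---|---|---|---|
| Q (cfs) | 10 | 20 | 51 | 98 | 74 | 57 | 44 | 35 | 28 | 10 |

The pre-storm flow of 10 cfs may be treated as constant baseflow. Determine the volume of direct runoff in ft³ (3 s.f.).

V ≈ 2.35 × 10^6 ft³

Direct-runoff ordinates (Q − Q_b): 0.0, 10.0, 41.0, 88.0, 64.0, 47.0, 34.0, 25.0, 18.0, 0.0 cfs.
ΣQ_DR = 327.0 cfs.
With Δt = 2 h = 7200 s, V = ΣQ_DR · Δt = 327.0 × 7200 = 2.35 × 10^6 ft³.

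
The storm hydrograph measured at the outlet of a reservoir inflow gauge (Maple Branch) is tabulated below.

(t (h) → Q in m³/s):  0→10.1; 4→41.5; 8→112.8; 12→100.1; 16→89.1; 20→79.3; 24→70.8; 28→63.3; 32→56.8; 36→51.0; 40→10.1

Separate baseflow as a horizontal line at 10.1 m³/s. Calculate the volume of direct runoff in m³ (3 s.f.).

V ≈ 8.26 × 10^6 m³

Direct-runoff ordinates (Q − Q_b): 0.0, 31.4, 102.7, 90.0, 79.0, 69.2, 60.7, 53.2, 46.7, 40.9, 0.0 m³/s.
ΣQ_DR = 573.8 m³/s.
With Δt = 4 h = 14400 s, V = ΣQ_DR · Δt = 573.8 × 14400 = 8.26 × 10^6 m³.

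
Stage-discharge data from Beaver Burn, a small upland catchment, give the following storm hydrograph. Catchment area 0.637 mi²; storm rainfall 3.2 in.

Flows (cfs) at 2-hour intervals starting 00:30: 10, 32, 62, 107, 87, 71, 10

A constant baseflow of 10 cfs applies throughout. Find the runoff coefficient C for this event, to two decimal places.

C ≈ 0.47

ΣQ_DR = 309.0 cfs; V = ΣQ_DR·Δt = 2.225 × 10^6 ft³.
Runoff depth d = V / A = 1.503 in.
C = d / P = 1.503 / 3.2 = 0.47.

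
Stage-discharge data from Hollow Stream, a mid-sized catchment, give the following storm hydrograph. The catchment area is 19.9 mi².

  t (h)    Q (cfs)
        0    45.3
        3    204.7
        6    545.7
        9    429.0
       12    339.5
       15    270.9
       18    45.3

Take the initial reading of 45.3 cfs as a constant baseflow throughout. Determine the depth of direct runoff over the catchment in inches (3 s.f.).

d ≈ 0.365 in

Direct runoff: 0.0, 159.4, 500.4, 383.7, 294.2, 225.6, 0.0 cfs; ΣQ_DR = 1563 cfs.
V = ΣQ_DR · Δt = 1563 × 10800 s = 1.688 × 10^7 ft³.
Over A = 19.9 mi², depth = V / A = 0.365 in.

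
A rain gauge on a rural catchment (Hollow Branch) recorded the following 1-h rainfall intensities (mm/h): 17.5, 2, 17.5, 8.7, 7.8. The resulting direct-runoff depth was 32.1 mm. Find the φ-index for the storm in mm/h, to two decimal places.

φ ≈ 4.85 mm/h

Only the 4 blocks with intensity above φ contribute runoff: 17.5, 17.5, 8.7, 7.8 mm/h.
Σ(I−φ)·Δt = d  ⇒  (17.5+17.5+8.7+7.8 − 4φ)·1 = 32.1
φ = (51.50 − 32.1/1) / 4 = 4.85 mm/h.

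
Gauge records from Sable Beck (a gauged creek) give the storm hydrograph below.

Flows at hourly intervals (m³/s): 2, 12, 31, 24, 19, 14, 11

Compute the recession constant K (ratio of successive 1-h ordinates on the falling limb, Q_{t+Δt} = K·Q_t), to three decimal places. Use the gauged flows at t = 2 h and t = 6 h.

Using the recession-limb readings at t = 2 h and t = 6 h: Q falls from 31 to 11 m³/s over 4 intervals.
K = (Q₂/Q₁)^(1/4) = (11/31)^(1/4) = 0.772.

K ≈ 0.772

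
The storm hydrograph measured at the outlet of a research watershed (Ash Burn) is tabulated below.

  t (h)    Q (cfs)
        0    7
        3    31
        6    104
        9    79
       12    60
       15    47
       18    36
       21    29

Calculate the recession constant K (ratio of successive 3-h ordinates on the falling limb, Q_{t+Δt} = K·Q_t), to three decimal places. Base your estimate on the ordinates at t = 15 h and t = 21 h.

Using the recession-limb readings at t = 15 h and t = 21 h: Q falls from 47 to 29 cfs over 2 intervals.
K = (Q₂/Q₁)^(1/2) = (29/47)^(1/2) = 0.786.

K ≈ 0.786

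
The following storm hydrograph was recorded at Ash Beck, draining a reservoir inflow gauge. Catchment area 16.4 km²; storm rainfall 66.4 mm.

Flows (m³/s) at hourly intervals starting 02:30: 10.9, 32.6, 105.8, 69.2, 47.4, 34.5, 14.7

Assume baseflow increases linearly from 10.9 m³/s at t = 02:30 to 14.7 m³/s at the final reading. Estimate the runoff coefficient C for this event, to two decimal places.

ΣQ_DR = 225.5 m³/s; V = ΣQ_DR·Δt = 8.118 × 10^5 m³.
Runoff depth d = V / A = 49.50 mm.
C = d / P = 49.50 / 66.4 = 0.75.

C ≈ 0.75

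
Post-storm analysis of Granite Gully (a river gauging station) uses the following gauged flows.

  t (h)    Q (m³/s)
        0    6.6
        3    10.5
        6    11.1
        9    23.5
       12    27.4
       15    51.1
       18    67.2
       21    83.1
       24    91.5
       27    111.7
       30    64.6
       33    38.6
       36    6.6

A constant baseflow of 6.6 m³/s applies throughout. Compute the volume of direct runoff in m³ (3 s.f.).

V ≈ 5.48 × 10^6 m³

Direct-runoff ordinates (Q − Q_b): 0.0, 3.9, 4.5, 16.9, 20.8, 44.5, 60.6, 76.5, 84.9, 105.1, 58.0, 32.0, 0.0 m³/s.
ΣQ_DR = 507.7 m³/s.
With Δt = 3 h = 10800 s, V = ΣQ_DR · Δt = 507.7 × 10800 = 5.48 × 10^6 m³.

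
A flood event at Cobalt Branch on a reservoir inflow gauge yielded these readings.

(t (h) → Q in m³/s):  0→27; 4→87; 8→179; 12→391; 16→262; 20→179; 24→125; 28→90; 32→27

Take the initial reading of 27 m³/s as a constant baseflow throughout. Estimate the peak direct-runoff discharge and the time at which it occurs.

Q_p = 364.0 m³/s at t = 12 h

Subtracting baseflow gives direct-runoff ordinates: 0.0, 60.0, 152.0, 364.0, 235.0, 152.0, 98.0, 63.0, 0.0 m³/s.
The maximum is 364.0 m³/s, occurring at the reading for t = 12 h.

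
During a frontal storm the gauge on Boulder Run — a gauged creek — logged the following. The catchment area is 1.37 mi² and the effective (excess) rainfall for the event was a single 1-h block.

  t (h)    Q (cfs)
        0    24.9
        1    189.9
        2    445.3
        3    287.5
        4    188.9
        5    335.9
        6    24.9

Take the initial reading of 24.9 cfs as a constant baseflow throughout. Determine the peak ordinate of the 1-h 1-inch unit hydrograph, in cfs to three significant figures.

U_p ≈ 281 cfs

Direct runoff: 0.0, 165.0, 420.4, 262.6, 164.0, 311.0, 0.0 cfs; ΣQ_DR = 1323 cfs, peak = 420.4 cfs.
Runoff depth d = ΣQ_DR·Δt / A = 1323 × 3600 / (1.37 mi²) = 1.496 in.
The 1-inch UH is the DRH scaled by (1 in)/d, so U_p = 420.4 × 1/1.496 = 281 cfs.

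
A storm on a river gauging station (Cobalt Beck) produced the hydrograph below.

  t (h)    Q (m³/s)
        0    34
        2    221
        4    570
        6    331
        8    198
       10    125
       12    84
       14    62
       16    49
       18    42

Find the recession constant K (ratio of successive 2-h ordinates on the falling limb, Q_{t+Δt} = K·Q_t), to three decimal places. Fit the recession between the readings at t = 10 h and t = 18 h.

Using the recession-limb readings at t = 10 h and t = 18 h: Q falls from 125 to 42 m³/s over 4 intervals.
K = (Q₂/Q₁)^(1/4) = (42/125)^(1/4) = 0.761.

K ≈ 0.761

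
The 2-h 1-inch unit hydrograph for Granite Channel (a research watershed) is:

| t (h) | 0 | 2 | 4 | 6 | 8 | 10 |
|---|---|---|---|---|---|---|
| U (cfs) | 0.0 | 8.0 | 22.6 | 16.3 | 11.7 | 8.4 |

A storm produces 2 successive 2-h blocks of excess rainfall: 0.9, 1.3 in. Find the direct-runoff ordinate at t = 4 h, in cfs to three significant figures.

By discrete convolution, Q_j = Σ (P_i / 1 in) · U_{j−i}.
At t = 4 h (j=2): Q = (0.9/1)·22.6 + (1.3/1)·8.0 = 30.7 cfs.

Q ≈ 30.7 cfs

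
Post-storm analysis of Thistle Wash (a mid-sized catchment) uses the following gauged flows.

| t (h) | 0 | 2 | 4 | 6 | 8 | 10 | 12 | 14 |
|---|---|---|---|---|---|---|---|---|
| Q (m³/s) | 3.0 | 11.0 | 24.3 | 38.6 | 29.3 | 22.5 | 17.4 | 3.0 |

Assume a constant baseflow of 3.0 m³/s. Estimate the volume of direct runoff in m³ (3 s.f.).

Direct-runoff ordinates (Q − Q_b): 0.0, 8.0, 21.3, 35.6, 26.3, 19.5, 14.4, 0.0 m³/s.
ΣQ_DR = 125.1 m³/s.
With Δt = 2 h = 7200 s, V = ΣQ_DR · Δt = 125.1 × 7200 = 9.01 × 10^5 m³.

V ≈ 9.01 × 10^5 m³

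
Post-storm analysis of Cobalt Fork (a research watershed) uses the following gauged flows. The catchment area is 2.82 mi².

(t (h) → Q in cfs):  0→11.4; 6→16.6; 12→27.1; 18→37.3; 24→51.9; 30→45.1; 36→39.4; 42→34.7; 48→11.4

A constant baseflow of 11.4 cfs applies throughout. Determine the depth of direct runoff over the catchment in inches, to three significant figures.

d ≈ 0.568 in

Direct runoff: 0.0, 5.2, 15.7, 25.9, 40.5, 33.7, 28.0, 23.3, 0.0 cfs; ΣQ_DR = 172.3 cfs.
V = ΣQ_DR · Δt = 172.3 × 21600 s = 3.722 × 10^6 ft³.
Over A = 2.82 mi², depth = V / A = 0.568 in.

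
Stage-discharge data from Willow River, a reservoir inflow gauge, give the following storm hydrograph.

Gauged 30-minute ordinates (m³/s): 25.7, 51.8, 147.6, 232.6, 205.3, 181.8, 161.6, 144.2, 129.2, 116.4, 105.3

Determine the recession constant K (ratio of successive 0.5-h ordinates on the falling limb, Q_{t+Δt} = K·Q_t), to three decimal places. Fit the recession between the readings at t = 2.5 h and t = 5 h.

Using the recession-limb readings at t = 2.5 h and t = 5 h: Q falls from 181.8 to 105.3 m³/s over 5 intervals.
K = (Q₂/Q₁)^(1/5) = (105.3/181.8)^(1/5) = 0.897.

K ≈ 0.897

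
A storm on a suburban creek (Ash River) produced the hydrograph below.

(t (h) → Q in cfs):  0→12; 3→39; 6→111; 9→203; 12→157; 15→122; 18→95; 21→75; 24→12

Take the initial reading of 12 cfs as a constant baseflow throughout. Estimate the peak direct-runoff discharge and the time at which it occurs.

Subtracting baseflow gives direct-runoff ordinates: 0.0, 27.0, 99.0, 191.0, 145.0, 110.0, 83.0, 63.0, 0.0 cfs.
The maximum is 191.0 cfs, occurring at the reading for t = 9 h.

Q_p = 191.0 cfs at t = 9 h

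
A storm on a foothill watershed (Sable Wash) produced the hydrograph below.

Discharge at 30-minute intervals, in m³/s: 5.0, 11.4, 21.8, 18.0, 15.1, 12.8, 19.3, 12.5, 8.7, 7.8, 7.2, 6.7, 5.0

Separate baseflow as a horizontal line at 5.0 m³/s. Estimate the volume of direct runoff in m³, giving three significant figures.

Direct-runoff ordinates (Q − Q_b): 0.0, 6.4, 16.8, 13.0, 10.1, 7.8, 14.3, 7.5, 3.7, 2.8, 2.2, 1.7, 0.0 m³/s.
ΣQ_DR = 86.30 m³/s.
With Δt = 0.5 h = 1800 s, V = ΣQ_DR · Δt = 86.30 × 1800 = 1.55 × 10^5 m³.

V ≈ 1.55 × 10^5 m³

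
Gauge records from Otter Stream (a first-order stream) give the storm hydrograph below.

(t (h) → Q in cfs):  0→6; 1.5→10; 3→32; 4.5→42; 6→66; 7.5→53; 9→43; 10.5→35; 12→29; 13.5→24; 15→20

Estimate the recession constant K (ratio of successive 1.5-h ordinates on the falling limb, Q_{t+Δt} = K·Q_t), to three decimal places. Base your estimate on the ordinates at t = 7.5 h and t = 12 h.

K ≈ 0.818

Using the recession-limb readings at t = 7.5 h and t = 12 h: Q falls from 53 to 29 cfs over 3 intervals.
K = (Q₂/Q₁)^(1/3) = (29/53)^(1/3) = 0.818.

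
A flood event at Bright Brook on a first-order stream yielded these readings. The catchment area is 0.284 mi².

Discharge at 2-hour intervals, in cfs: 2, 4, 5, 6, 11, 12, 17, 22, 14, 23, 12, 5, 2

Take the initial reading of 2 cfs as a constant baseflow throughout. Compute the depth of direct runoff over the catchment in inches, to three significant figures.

d ≈ 1.19 in

Direct runoff: 0.0, 2.0, 3.0, 4.0, 9.0, 10.0, 15.0, 20.0, 12.0, 21.0, 10.0, 3.0, 0.0 cfs; ΣQ_DR = 109.0 cfs.
V = ΣQ_DR · Δt = 109.0 × 7200 s = 7.848 × 10^5 ft³.
Over A = 0.284 mi², depth = V / A = 1.19 in.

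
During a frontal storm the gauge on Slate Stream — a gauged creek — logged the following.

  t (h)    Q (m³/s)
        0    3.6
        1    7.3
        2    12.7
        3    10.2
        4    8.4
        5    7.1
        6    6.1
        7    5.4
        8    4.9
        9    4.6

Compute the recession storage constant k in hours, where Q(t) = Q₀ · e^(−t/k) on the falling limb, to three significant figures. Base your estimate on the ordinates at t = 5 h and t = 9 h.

On the falling limb, Q drops from 7.1 to 4.6 m³/s between t = 5 h and t = 9 h (Δt = 4 h).
k = −Δt / ln(Q₂/Q₁) = −4 / ln(4.6/7.1) = 9.22 h.

k ≈ 9.22 h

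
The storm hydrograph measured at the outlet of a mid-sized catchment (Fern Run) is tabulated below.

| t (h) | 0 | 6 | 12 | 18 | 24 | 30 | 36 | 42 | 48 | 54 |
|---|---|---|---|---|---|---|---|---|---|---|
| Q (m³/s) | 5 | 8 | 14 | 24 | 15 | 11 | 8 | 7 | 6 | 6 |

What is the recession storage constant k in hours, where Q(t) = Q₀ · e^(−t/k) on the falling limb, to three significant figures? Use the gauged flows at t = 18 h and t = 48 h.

On the falling limb, Q drops from 24 to 6 m³/s between t = 18 h and t = 48 h (Δt = 30 h).
k = −Δt / ln(Q₂/Q₁) = −30 / ln(6/24) = 21.6 h.

k ≈ 21.6 h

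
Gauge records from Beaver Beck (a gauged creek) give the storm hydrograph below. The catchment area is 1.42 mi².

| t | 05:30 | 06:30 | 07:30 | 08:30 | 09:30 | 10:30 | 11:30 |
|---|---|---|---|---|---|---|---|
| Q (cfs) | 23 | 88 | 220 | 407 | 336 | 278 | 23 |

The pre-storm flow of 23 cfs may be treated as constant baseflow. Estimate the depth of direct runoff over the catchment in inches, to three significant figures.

Direct runoff: 0.0, 65.0, 197.0, 384.0, 313.0, 255.0, 0.0 cfs; ΣQ_DR = 1214 cfs.
V = ΣQ_DR · Δt = 1214 × 3600 s = 4.370 × 10^6 ft³.
Over A = 1.42 mi², depth = V / A = 1.32 in.

d ≈ 1.32 in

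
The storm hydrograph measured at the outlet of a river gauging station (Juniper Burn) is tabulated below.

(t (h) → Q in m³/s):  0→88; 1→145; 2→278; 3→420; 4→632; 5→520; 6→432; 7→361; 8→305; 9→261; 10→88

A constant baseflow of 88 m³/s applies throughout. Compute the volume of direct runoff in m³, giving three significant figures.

Direct-runoff ordinates (Q − Q_b): 0.0, 57.0, 190.0, 332.0, 544.0, 432.0, 344.0, 273.0, 217.0, 173.0, 0.0 m³/s.
ΣQ_DR = 2562 m³/s.
With Δt = 1 h = 3600 s, V = ΣQ_DR · Δt = 2562 × 3600 = 9.22 × 10^6 m³.

V ≈ 9.22 × 10^6 m³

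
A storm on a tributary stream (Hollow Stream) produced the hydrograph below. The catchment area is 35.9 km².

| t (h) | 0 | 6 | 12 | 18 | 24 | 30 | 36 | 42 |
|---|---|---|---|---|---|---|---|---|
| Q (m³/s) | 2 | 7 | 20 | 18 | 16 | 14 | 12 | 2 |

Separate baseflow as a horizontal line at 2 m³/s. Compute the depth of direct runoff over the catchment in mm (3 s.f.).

Direct runoff: 0.0, 5.0, 18.0, 16.0, 14.0, 12.0, 10.0, 0.0 m³/s; ΣQ_DR = 75.00 m³/s.
V = ΣQ_DR · Δt = 75.00 × 21600 s = 1.620 × 10^6 m³.
Over A = 35.9 km², depth = V / A = 45.1 mm.

d ≈ 45.1 mm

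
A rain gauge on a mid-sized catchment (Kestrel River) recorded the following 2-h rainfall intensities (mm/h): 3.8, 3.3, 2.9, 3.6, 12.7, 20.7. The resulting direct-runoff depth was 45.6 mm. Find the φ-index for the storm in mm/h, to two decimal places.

Only the 2 blocks with intensity above φ contribute runoff: 12.7, 20.7 mm/h.
Σ(I−φ)·Δt = d  ⇒  (12.7+20.7 − 2φ)·2 = 45.6
φ = (33.40 − 45.6/2) / 2 = 5.30 mm/h.

φ ≈ 5.30 mm/h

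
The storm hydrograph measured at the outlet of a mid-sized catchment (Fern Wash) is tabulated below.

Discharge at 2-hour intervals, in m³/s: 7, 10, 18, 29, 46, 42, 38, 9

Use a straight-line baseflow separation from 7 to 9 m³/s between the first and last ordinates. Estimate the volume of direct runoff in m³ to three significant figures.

V ≈ 9.72 × 10^5 m³

Direct-runoff ordinates (Q − Q_b): 0.00, 2.71, 10.43, 21.14, 37.86, 33.57, 29.29, 0.00 m³/s.
ΣQ_DR = 135.0 m³/s.
With Δt = 2 h = 7200 s, V = ΣQ_DR · Δt = 135.0 × 7200 = 9.72 × 10^5 m³.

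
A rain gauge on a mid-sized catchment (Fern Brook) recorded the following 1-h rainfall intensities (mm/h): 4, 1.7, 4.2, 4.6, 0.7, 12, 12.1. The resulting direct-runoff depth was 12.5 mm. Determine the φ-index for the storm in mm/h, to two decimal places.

Only the 2 blocks with intensity above φ contribute runoff: 12, 12.1 mm/h.
Σ(I−φ)·Δt = d  ⇒  (12+12.1 − 2φ)·1 = 12.5
φ = (24.10 − 12.5/1) / 2 = 5.80 mm/h.

φ ≈ 5.80 mm/h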